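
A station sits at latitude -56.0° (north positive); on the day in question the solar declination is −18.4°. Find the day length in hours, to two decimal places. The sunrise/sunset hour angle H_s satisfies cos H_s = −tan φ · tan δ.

−tan φ tan δ = −(-1.4826)(-0.3327) = -0.4933; H_s = arccos(-0.4933) = 119.56°.
Day length = 2 H_s / 15° h⁻¹ = 239.12° / 15 = 15.941 h.

15.94 hours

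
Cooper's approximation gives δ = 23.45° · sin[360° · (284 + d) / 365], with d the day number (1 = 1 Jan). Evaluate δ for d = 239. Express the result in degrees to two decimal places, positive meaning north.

+9.60°

360 × (284 + 239) / 365 = 515.836°; sin(515.836°) = 0.4093.
δ = 23.45 × 0.4093 = 9.598° ≈ +9.60°.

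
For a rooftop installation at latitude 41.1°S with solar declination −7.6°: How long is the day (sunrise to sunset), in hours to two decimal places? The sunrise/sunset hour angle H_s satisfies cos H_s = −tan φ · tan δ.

cos H_s = −tan(-41.1°) · tan(-7.6°) = -0.1164, so H_s = arccos(-0.1164) = 96.68°.
Day length = 2 H_s / 15° h⁻¹ = 193.36° / 15 = 12.891 h.

12.89 hours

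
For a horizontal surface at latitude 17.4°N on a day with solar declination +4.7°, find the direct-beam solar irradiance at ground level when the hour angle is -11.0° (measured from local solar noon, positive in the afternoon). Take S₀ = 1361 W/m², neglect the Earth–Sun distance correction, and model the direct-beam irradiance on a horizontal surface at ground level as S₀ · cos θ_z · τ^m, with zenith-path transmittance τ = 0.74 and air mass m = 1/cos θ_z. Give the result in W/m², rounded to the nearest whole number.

952 W/m²

With φ = 17.4°, δ = 4.7°, H = -11.00°: sin φ sin δ = 0.0245, cos φ cos δ cos H = 0.9336, so cos θ_z = 0.9581.
Air mass m = 1/cos θ_z = 1/0.9581 = 1.044; τ^m = 0.74^1.044 = 0.7303.
Surface direct beam = 1361 × 0.9581 × 0.7303 = 952.29 W/m².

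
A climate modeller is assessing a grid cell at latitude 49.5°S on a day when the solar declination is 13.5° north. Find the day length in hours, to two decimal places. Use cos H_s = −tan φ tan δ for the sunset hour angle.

cos H_s = −tan(-49.5°) · tan(13.5°) = 0.2811, so H_s = arccos(0.2811) = 73.67°.
Day length = 2 H_s / 15° h⁻¹ = 147.34° / 15 = 9.823 h.

9.82 hours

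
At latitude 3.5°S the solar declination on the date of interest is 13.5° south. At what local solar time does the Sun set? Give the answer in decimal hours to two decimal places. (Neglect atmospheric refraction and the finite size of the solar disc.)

cos H_s = −tan(-3.5°) · tan(-13.5°) = -0.0147, so H_s = arccos(-0.0147) = 90.84°.
Sunset is at 12 + H_s/15 = 12 + 6.056 = 18.056 h local solar time.

18.06 h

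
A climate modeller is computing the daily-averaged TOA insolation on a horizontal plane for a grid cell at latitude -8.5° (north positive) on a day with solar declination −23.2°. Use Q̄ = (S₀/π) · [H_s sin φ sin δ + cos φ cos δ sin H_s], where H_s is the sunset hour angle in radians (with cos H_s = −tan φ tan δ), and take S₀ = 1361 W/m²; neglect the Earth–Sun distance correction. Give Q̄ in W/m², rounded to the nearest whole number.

434 W/m²

−tan φ tan δ = −(-0.1495)(-0.4286) = -0.0641; H_s = arccos(-0.0641) = 93.68°. In radians, H_s = 1.6350.
H_s sin φ sin δ = 1.6350 × -0.1478 × -0.3939 = 0.0952.
cos φ cos δ sin H_s = 0.9890 × 0.9191 × 0.9979 = 0.9071.
Q̄ = (1361/π) × (0.0952 + 0.9071) = 433.22 × 1.0023 = 434.22 W/m².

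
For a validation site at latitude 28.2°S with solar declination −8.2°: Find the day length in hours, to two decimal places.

12.59 hours

−tan φ tan δ = −(-0.5362)(-0.1441) = -0.0773; H_s = arccos(-0.0773) = 94.43°.
Day length = 2 H_s / 15° h⁻¹ = 188.86° / 15 = 12.591 h.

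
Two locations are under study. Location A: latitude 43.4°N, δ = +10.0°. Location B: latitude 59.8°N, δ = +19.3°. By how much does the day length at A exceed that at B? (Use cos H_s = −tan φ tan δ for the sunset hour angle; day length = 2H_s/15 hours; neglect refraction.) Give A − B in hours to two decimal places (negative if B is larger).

-3.65 h

A: H_s = arccos(−tan 43.4° · tan 10.0°) = 99.60°, so 2H_s/15 = 13.2800 h.
B: H_s = arccos(−tan 59.8° · tan 19.3°) = 126.99°, so 2H_s/15 = 16.9320 h.
A − B = 13.2800 − 16.9320 = -3.6520 h.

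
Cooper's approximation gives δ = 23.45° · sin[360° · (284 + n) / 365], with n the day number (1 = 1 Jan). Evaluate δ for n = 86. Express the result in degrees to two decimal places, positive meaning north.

360 × (284 + 86) / 365 = 364.932°; sin(364.932°) = 0.0860.
δ = 23.45 × 0.0860 = 2.017° ≈ +2.02°.

+2.02°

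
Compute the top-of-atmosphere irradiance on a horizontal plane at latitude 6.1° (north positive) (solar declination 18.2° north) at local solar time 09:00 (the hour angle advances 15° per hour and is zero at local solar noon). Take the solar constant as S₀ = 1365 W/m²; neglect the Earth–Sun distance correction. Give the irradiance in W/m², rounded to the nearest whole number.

957 W/m²

Hour angle H = 15° × (9 − 12) = -45.00°.
With φ = 6.1°, δ = 18.2°, H = -45.00°: sin φ sin δ = 0.0332, cos φ cos δ cos H = 0.6679, so cos θ_z = 0.7011.
Top-of-atmosphere irradiance = S₀ cos θ_z = 1365 × 0.7011 = 957.00 W/m².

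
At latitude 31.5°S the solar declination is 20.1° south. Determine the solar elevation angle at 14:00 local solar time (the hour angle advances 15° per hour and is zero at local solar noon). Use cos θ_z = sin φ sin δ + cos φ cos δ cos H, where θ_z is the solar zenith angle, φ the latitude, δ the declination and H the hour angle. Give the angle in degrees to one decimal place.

60.8°

Hour angle H = 15° × (14 − 12) = 30.00°.
With φ = -31.5°, δ = -20.1°, H = 30.00°: sin φ sin δ = 0.1796, cos φ cos δ cos H = 0.6934, so cos θ_z = 0.8730.
θ_z = arccos(0.8730) = 29.19°, so the elevation is 90° − 29.19° = 60.81°.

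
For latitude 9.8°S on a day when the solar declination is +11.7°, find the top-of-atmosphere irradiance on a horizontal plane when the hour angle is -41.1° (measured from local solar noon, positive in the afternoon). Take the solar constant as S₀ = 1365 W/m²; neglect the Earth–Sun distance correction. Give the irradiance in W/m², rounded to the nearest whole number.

cos θ_z = sin φ sin δ + cos φ cos δ cos H = (-0.1702)(0.2028) + (0.9854)(0.9792)(0.7536) = 0.6926.
Top-of-atmosphere irradiance = S₀ cos θ_z = 1365 × 0.6926 = 945.40 W/m².

945 W/m²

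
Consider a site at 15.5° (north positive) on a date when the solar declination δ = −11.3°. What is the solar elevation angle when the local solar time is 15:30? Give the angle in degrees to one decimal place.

31.5°

Hour angle H = 15° × (15.5 − 12) = 52.50°.
With φ = 15.5°, δ = -11.3°, H = 52.50°: sin φ sin δ = -0.0524, cos φ cos δ cos H = 0.5752, so cos θ_z = 0.5228.
θ_z = arccos(0.5228) = 58.48°, so the elevation is 90° − 58.48° = 31.52°.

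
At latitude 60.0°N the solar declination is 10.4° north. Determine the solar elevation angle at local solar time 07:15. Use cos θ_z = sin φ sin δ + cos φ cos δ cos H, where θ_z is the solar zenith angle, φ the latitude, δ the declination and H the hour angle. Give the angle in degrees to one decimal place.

Hour angle H = 15° × (7.25 − 12) = -71.25°.
With φ = 60.0°, δ = 10.4°, H = -71.25°: sin φ sin δ = 0.1563, cos φ cos δ cos H = 0.1581, so cos θ_z = 0.3144.
θ_z = arccos(0.3144) = 71.68°, so the elevation is 90° − 71.68° = 18.32°.

18.3°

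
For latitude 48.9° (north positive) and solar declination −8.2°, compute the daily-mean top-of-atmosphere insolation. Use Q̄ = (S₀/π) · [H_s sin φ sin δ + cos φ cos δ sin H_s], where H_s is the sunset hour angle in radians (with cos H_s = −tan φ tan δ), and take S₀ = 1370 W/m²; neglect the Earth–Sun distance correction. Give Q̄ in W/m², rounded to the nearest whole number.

−tan φ tan δ = −(1.1463)(-0.1441) = 0.1652; H_s = arccos(0.1652) = 80.49°. In radians, H_s = 1.4048.
H_s sin φ sin δ = 1.4048 × 0.7536 × -0.1426 = -0.1510.
cos φ cos δ sin H_s = 0.6574 × 0.9898 × 0.9863 = 0.6418.
Q̄ = (1370/π) × (-0.1510 + 0.6418) = 436.08 × 0.4908 = 214.03 W/m².

214 W/m²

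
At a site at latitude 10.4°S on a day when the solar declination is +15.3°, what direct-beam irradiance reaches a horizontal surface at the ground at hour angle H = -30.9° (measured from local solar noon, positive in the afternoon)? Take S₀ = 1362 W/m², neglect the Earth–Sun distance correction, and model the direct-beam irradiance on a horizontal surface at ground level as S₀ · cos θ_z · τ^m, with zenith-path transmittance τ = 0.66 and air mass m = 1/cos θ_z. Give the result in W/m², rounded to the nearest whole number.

cos θ_z = sin(-10.4°) sin(15.3°) + cos(-10.4°) cos(15.3°) cos(-30.90°) = -0.0476 + 0.8141 = 0.7665.
Air mass m = 1/cos θ_z = 1/0.7665 = 1.305; τ^m = 0.66^1.305 = 0.5814.
Surface direct beam = 1362 × 0.7665 × 0.5814 = 606.97 W/m².

607 W/m²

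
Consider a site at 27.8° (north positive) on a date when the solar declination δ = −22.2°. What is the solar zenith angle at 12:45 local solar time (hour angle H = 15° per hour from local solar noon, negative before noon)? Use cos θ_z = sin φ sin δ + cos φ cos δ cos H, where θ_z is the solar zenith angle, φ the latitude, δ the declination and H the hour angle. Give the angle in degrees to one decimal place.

Hour angle H = 15° × (12.75 − 12) = 11.25°.
cos θ_z = sin φ sin δ + cos φ cos δ cos H = (0.4664)(-0.3778) + (0.8846)(0.9259)(0.9808) = 0.6271.
θ_z = arccos(0.6271) = 51.16°.

51.2°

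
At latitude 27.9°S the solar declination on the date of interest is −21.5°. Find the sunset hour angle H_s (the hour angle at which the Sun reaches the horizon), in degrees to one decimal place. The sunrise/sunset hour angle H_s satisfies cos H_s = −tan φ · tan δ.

102.0°

The sunset hour angle satisfies cos H_s = −tan φ tan δ = -0.2086, giving H_s = 102.04°.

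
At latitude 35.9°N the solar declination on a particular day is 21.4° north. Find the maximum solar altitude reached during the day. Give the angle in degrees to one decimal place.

75.5°

At local solar noon the hour angle is zero, so the elevation is 90° − |φ − δ| = 90° − |35.9° − (21.4°)| = 90° − 14.5° = 75.5°.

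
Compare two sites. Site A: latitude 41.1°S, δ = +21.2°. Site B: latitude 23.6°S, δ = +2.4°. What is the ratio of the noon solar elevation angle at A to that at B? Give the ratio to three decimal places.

A: 90° − |-41.1 − (21.2)| = 27.70°.
B: 90° − |-23.6 − (2.4)| = 64.00°.
Ratio A/B = 27.7000 / 64.0000 = 0.4328.

0.433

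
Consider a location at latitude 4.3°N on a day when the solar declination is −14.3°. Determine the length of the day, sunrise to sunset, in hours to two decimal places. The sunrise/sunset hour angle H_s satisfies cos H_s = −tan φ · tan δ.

−tan φ tan δ = −(0.0752)(-0.2549) = 0.0192; H_s = arccos(0.0192) = 88.90°.
Day length = 2 H_s / 15° h⁻¹ = 177.80° / 15 = 11.853 h.

11.85 hours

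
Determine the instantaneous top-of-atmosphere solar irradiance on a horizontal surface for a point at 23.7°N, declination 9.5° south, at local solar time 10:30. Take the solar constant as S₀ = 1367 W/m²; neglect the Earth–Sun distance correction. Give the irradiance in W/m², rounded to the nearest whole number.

Hour angle H = 15° × (10.5 − 12) = -22.50°.
cos θ_z = sin(23.7°) sin(-9.5°) + cos(23.7°) cos(-9.5°) cos(-22.50°) = -0.0663 + 0.8344 = 0.7681.
Top-of-atmosphere irradiance = S₀ cos θ_z = 1367 × 0.7681 = 1049.99 W/m².

1050 W/m²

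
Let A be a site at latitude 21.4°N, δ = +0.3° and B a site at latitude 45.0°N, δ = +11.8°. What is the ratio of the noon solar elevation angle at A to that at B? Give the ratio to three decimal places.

1.213

A: 90° − |21.4 − (0.3)| = 68.90°.
B: 90° − |45.0 − (11.8)| = 56.80°.
Ratio A/B = 68.9000 / 56.8000 = 1.2130.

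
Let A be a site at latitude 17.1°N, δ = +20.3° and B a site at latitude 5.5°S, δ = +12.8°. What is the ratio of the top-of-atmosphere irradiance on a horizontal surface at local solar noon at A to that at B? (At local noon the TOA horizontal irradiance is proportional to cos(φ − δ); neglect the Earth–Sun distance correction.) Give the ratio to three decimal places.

A: cos θ_z = cos(17.1° − (20.3°)) = 0.9984.
B: cos θ_z = cos(-5.5° − (12.8°)) = 0.9494.
Ratio A/B = 0.9984 / 0.9494 = 1.0516.

1.052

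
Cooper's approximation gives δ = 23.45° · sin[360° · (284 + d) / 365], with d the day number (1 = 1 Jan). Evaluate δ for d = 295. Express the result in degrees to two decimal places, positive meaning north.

-12.10°

360 × (284 + 295) / 365 = 571.068°; sin(571.068°) = -0.5161.
δ = 23.45 × -0.5161 = -12.103° ≈ -12.10°.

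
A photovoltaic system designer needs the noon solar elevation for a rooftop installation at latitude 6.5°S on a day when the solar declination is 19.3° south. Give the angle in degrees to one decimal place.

77.2°

At local solar noon the hour angle is zero, so the elevation is 90° − |φ − δ| = 90° − |-6.5° − (-19.3°)| = 90° − 12.8° = 77.2°.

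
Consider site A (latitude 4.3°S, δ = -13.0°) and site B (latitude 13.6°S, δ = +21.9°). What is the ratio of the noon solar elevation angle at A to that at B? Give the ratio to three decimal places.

1.492

A: 90° − |-4.3 − (-13.0)| = 81.30°.
B: 90° − |-13.6 − (21.9)| = 54.50°.
Ratio A/B = 81.3000 / 54.5000 = 1.4917.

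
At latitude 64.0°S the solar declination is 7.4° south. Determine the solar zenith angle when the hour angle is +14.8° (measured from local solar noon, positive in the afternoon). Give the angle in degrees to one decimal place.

57.6°

cos θ_z = sin(-64.0°) sin(-7.4°) + cos(-64.0°) cos(-7.4°) cos(14.80°) = 0.1158 + 0.4203 = 0.5361.
θ_z = arccos(0.5361) = 57.58°.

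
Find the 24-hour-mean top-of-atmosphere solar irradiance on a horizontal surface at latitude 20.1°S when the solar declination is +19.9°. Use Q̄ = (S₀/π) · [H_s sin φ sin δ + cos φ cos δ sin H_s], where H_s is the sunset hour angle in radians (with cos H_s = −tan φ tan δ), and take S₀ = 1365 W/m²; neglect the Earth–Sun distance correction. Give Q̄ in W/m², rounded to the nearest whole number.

The sunset hour angle satisfies cos H_s = −tan φ tan δ = 0.1325, giving H_s = 82.39°. In radians, H_s = 1.4380.
H_s sin φ sin δ = 1.4380 × -0.3437 × 0.3404 = -0.1682.
cos φ cos δ sin H_s = 0.9391 × 0.9403 × 0.9912 = 0.8753.
Q̄ = (1365/π) × (-0.1682 + 0.8753) = 434.49 × 0.7071 = 307.23 W/m².

307 W/m²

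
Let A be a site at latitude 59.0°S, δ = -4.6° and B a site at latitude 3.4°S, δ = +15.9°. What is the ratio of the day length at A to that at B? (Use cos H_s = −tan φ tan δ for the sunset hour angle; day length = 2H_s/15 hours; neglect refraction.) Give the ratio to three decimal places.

A: H_s = arccos(−tan -59.0° · tan -4.6°) = 97.70°, so 2H_s/15 = 13.0267 h.
B: H_s = arccos(−tan -3.4° · tan 15.9°) = 89.03°, so 2H_s/15 = 11.8707 h.
Ratio A/B = 13.0267 / 11.8707 = 1.0974.

1.097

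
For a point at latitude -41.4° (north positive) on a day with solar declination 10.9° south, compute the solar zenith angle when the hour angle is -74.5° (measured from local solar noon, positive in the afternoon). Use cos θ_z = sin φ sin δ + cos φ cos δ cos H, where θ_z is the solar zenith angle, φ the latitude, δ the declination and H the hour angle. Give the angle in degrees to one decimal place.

cos θ_z = sin(-41.4°) sin(-10.9°) + cos(-41.4°) cos(-10.9°) cos(-74.50°) = 0.1251 + 0.1968 = 0.3219.
θ_z = arccos(0.3219) = 71.22°.

71.2°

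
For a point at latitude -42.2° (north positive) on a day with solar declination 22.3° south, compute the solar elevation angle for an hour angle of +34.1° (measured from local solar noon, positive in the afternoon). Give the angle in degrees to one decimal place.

With φ = -42.2°, δ = -22.3°, H = 34.10°: sin φ sin δ = 0.2549, cos φ cos δ cos H = 0.5676, so cos θ_z = 0.8225.
θ_z = arccos(0.8225) = 34.66°, so the elevation is 90° − 34.66° = 55.34°.

55.3°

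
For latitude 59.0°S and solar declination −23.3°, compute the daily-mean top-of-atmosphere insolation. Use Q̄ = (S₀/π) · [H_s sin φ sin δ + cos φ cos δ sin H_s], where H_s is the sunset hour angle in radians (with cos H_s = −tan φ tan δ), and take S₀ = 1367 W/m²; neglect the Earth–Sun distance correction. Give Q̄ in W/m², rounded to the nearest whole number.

−tan φ tan δ = −(-1.6643)(-0.4307) = -0.7168; H_s = arccos(-0.7168) = 135.79°. In radians, H_s = 2.3700.
H_s sin φ sin δ = 2.3700 × -0.8572 × -0.3955 = 0.8035.
cos φ cos δ sin H_s = 0.5150 × 0.9184 × 0.6973 = 0.3298.
Q̄ = (1367/π) × (0.8035 + 0.3298) = 435.13 × 1.1333 = 493.13 W/m².

493 W/m²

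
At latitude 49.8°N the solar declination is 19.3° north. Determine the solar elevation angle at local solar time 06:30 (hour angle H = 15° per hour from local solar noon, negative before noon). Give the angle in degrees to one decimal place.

19.4°

Hour angle H = 15° × (6.5 − 12) = -82.50°.
cos θ_z = sin φ sin δ + cos φ cos δ cos H = (0.7638)(0.3305) + (0.6455)(0.9438)(0.1305) = 0.3319.
θ_z = arccos(0.3319) = 70.62°, so the elevation is 90° − 70.62° = 19.38°.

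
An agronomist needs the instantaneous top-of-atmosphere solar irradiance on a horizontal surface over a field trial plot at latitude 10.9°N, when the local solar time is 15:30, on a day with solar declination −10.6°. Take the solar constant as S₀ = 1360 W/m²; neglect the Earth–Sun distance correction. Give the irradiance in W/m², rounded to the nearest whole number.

752 W/m²

Hour angle H = 15° × (15.5 − 12) = 52.50°.
With φ = 10.9°, δ = -10.6°, H = 52.50°: sin φ sin δ = -0.0348, cos φ cos δ cos H = 0.5876, so cos θ_z = 0.5528.
Top-of-atmosphere irradiance = S₀ cos θ_z = 1360 × 0.5528 = 751.81 W/m².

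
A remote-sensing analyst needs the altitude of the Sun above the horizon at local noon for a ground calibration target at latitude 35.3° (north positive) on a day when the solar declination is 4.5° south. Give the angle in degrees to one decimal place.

At local solar noon the hour angle is zero, so the elevation is 90° − |φ − δ| = 90° − |35.3° − (-4.5°)| = 90° − 39.8° = 50.2°.

50.2°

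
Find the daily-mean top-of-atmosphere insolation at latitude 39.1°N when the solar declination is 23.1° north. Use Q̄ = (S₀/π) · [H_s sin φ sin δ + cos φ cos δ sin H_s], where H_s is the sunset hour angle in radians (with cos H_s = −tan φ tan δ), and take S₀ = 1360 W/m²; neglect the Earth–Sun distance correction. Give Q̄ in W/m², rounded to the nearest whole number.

496 W/m²

cos H_s = −tan(39.1°) · tan(23.1°) = -0.3466, so H_s = arccos(-0.3466) = 110.28°. In radians, H_s = 1.9247.
H_s sin φ sin δ = 1.9247 × 0.6307 × 0.3923 = 0.4762.
cos φ cos δ sin H_s = 0.7760 × 0.9198 × 0.9380 = 0.6695.
Q̄ = (1360/π) × (0.4762 + 0.6695) = 432.90 × 1.1457 = 495.97 W/m².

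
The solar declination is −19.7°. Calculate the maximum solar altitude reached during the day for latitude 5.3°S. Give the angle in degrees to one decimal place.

75.6°

At local solar noon the hour angle is zero, so the elevation is 90° − |φ − δ| = 90° − |-5.3° − (-19.7°)| = 90° − 14.4° = 75.6°.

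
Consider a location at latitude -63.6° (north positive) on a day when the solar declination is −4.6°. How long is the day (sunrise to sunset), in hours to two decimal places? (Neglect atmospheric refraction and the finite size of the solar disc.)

−tan φ tan δ = −(-2.0145)(-0.0805) = -0.1622; H_s = arccos(-0.1622) = 99.33°.
Day length = 2 H_s / 15° h⁻¹ = 198.66° / 15 = 13.244 h.

13.24 hours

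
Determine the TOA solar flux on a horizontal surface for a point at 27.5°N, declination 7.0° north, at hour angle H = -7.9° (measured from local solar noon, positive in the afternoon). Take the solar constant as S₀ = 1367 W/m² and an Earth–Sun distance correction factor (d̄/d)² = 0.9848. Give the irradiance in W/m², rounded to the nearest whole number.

With φ = 27.5°, δ = 7.0°, H = -7.90°: sin φ sin δ = 0.0563, cos φ cos δ cos H = 0.8720, so cos θ_z = 0.9283.
Top-of-atmosphere irradiance = S₀ (d̄/d)² cos θ_z = 1367 × 0.9848 × 0.9283 = 1249.70 W/m².

1250 W/m²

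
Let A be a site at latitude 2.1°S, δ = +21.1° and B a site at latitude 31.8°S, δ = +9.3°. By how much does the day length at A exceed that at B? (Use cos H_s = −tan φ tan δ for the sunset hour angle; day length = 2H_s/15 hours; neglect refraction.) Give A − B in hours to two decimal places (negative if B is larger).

+0.67 h

A: H_s = arccos(−tan -2.1° · tan 21.1°) = 89.19°, so 2H_s/15 = 11.8920 h.
B: H_s = arccos(−tan -31.8° · tan 9.3°) = 84.17°, so 2H_s/15 = 11.2227 h.
A − B = 11.8920 − 11.2227 = 0.6693 h.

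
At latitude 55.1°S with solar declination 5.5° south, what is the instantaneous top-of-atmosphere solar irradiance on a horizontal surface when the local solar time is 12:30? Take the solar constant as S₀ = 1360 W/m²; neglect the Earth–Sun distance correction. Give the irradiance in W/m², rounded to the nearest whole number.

875 W/m²

Hour angle H = 15° × (12.5 − 12) = 7.50°.
cos θ_z = sin(-55.1°) sin(-5.5°) + cos(-55.1°) cos(-5.5°) cos(7.50°) = 0.0786 + 0.5646 = 0.6432.
Top-of-atmosphere irradiance = S₀ cos θ_z = 1360 × 0.6432 = 874.75 W/m².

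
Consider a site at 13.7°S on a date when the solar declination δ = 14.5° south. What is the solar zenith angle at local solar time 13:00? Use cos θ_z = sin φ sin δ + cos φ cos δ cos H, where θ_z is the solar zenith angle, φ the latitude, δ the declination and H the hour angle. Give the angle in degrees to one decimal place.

Hour angle H = 15° × (13 − 12) = 15.00°.
With φ = -13.7°, δ = -14.5°, H = 15.00°: sin φ sin δ = 0.0593, cos φ cos δ cos H = 0.9086, so cos θ_z = 0.9679.
θ_z = arccos(0.9679) = 14.56°.

14.6°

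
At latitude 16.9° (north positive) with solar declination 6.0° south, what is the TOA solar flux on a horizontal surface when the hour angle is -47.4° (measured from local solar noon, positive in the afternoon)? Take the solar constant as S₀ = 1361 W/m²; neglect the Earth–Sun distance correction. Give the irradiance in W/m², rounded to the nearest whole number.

835 W/m²

With φ = 16.9°, δ = -6.0°, H = -47.40°: sin φ sin δ = -0.0304, cos φ cos δ cos H = 0.6441, so cos θ_z = 0.6137.
Top-of-atmosphere irradiance = S₀ cos θ_z = 1361 × 0.6137 = 835.25 W/m².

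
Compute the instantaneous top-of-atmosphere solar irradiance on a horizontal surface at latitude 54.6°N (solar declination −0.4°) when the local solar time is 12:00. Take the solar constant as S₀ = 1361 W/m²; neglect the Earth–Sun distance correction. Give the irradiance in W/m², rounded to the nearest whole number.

781 W/m²

Hour angle H = 15° × (12 − 12) = 0.00°.
cos θ_z = sin φ sin δ + cos φ cos δ cos H = (0.8151)(-0.0070) + (0.5793)(1.0000)(1.0000) = 0.5736.
Top-of-atmosphere irradiance = S₀ cos θ_z = 1361 × 0.5736 = 780.67 W/m².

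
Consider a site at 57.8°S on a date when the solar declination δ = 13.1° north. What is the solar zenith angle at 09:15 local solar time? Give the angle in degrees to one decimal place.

Hour angle H = 15° × (9.25 − 12) = -41.25°.
cos θ_z = sin φ sin δ + cos φ cos δ cos H = (-0.8462)(0.2267) + (0.5329)(0.9740)(0.7518) = 0.1984.
θ_z = arccos(0.1984) = 78.56°.

78.6°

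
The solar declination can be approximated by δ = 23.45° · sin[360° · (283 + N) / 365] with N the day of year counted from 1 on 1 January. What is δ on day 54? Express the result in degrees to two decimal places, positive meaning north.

-10.87°

360 × (283 + 54) / 365 = 332.384°; sin(332.384°) = -0.4635.
δ = 23.45 × -0.4635 = -10.869° ≈ -10.87°.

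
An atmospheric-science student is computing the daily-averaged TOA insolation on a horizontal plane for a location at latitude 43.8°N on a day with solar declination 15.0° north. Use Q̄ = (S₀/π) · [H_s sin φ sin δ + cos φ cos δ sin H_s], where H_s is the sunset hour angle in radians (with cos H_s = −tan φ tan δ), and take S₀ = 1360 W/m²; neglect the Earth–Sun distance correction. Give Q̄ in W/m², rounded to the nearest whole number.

434 W/m²

The sunset hour angle satisfies cos H_s = −tan φ tan δ = -0.2570, giving H_s = 104.89°. In radians, H_s = 1.8307.
H_s sin φ sin δ = 1.8307 × 0.6921 × 0.2588 = 0.3279.
cos φ cos δ sin H_s = 0.7218 × 0.9659 × 0.9664 = 0.6738.
Q̄ = (1360/π) × (0.3279 + 0.6738) = 432.90 × 1.0017 = 433.64 W/m².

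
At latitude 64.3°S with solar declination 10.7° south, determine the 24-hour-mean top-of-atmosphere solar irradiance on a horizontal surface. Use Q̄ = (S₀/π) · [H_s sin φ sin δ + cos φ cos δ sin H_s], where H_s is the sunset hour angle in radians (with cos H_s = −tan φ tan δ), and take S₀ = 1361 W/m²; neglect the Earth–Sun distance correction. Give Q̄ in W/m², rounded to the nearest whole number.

The sunset hour angle satisfies cos H_s = −tan φ tan δ = -0.3926, giving H_s = 113.12°. In radians, H_s = 1.9743.
H_s sin φ sin δ = 1.9743 × -0.9011 × -0.1857 = 0.3304.
cos φ cos δ sin H_s = 0.4337 × 0.9826 × 0.9197 = 0.3919.
Q̄ = (1361/π) × (0.3304 + 0.3919) = 433.22 × 0.7223 = 312.91 W/m².

313 W/m²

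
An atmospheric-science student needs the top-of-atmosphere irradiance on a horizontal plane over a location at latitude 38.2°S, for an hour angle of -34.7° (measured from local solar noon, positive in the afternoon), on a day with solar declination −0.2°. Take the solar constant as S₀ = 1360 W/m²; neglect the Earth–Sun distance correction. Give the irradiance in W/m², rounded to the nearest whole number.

882 W/m²

With φ = -38.2°, δ = -0.2°, H = -34.70°: sin φ sin δ = 0.0022, cos φ cos δ cos H = 0.6461, so cos θ_z = 0.6483.
Top-of-atmosphere irradiance = S₀ cos θ_z = 1360 × 0.6483 = 881.69 W/m².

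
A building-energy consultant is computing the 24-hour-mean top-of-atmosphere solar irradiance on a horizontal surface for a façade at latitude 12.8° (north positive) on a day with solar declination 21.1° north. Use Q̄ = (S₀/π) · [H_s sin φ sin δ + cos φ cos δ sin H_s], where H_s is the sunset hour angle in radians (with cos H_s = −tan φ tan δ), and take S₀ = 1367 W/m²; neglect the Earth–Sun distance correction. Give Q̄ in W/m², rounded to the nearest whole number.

452 W/m²

cos H_s = −tan(12.8°) · tan(21.1°) = -0.0877, so H_s = arccos(-0.0877) = 95.03°. In radians, H_s = 1.6586.
H_s sin φ sin δ = 1.6586 × 0.2215 × 0.3600 = 0.1323.
cos φ cos δ sin H_s = 0.9751 × 0.9330 × 0.9961 = 0.9062.
Q̄ = (1367/π) × (0.1323 + 0.9062) = 435.13 × 1.0385 = 451.88 W/m².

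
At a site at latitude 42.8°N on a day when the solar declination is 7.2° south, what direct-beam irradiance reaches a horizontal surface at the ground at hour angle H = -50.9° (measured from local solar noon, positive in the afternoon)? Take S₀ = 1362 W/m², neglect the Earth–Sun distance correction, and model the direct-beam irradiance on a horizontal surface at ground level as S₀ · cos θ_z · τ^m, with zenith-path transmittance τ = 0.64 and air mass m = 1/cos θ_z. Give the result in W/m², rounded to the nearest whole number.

154 W/m²

With φ = 42.8°, δ = -7.2°, H = -50.90°: sin φ sin δ = -0.0852, cos φ cos δ cos H = 0.4591, so cos θ_z = 0.3739.
Air mass m = 1/cos θ_z = 1/0.3739 = 2.675; τ^m = 0.64^2.675 = 0.3031.
Surface direct beam = 1362 × 0.3739 × 0.3031 = 154.35 W/m².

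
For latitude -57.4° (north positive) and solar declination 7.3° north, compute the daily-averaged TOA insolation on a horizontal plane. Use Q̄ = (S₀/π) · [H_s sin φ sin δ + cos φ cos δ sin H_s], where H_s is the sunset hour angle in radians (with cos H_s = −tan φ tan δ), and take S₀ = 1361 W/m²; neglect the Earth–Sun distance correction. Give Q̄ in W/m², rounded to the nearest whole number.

163 W/m²

cos H_s = −tan(-57.4°) · tan(7.3°) = 0.2003, so H_s = arccos(0.2003) = 78.45°. In radians, H_s = 1.3692.
H_s sin φ sin δ = 1.3692 × -0.8425 × 0.1271 = -0.1466.
cos φ cos δ sin H_s = 0.5388 × 0.9919 × 0.9797 = 0.5236.
Q̄ = (1361/π) × (-0.1466 + 0.5236) = 433.22 × 0.3770 = 163.32 W/m².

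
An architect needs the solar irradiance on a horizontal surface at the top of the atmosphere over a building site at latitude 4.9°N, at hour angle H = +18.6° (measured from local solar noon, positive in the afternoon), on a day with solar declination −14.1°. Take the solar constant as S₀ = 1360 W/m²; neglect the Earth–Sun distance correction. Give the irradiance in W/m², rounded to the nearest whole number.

1217 W/m²

cos θ_z = sin(4.9°) sin(-14.1°) + cos(4.9°) cos(-14.1°) cos(18.60°) = -0.0208 + 0.9159 = 0.8951.
Top-of-atmosphere irradiance = S₀ cos θ_z = 1360 × 0.8951 = 1217.34 W/m².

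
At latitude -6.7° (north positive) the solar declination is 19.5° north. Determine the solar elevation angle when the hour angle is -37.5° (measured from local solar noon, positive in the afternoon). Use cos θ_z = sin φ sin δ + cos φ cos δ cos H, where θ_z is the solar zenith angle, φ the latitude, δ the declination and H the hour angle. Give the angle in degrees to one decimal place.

44.7°

cos θ_z = sin(-6.7°) sin(19.5°) + cos(-6.7°) cos(19.5°) cos(-37.50°) = -0.0389 + 0.7427 = 0.7038.
θ_z = arccos(0.7038) = 45.27°, so the elevation is 90° − 45.27° = 44.73°.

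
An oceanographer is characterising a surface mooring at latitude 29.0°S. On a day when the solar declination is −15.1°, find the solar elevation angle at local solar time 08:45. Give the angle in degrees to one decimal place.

Hour angle H = 15° × (8.75 − 12) = -48.75°.
cos θ_z = sin φ sin δ + cos φ cos δ cos H = (-0.4848)(-0.2605) + (0.8746)(0.9655)(0.6593) = 0.6830.
θ_z = arccos(0.6830) = 46.92°, so the elevation is 90° − 46.92° = 43.08°.

43.1°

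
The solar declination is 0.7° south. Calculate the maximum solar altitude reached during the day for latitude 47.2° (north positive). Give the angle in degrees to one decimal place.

42.1°

At local solar noon the hour angle is zero, so the elevation is 90° − |φ − δ| = 90° − |47.2° − (-0.7°)| = 90° − 47.9° = 42.1°.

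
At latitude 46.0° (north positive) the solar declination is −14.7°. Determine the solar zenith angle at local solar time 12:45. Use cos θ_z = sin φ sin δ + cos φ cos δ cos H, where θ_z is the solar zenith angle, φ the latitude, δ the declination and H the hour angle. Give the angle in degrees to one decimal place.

61.5°

Hour angle H = 15° × (12.75 − 12) = 11.25°.
cos θ_z = sin φ sin δ + cos φ cos δ cos H = (0.7193)(-0.2538) + (0.6947)(0.9673)(0.9808) = 0.4765.
θ_z = arccos(0.4765) = 61.54°.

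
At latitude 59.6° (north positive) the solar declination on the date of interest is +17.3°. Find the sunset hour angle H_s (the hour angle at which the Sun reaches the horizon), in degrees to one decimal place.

122.1°

cos H_s = −tan(59.6°) · tan(17.3°) = -0.5309, so H_s = arccos(-0.5309) = 122.07°.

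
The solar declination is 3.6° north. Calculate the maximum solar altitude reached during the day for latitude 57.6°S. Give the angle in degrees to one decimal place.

28.8°

At local solar noon the hour angle is zero, so the elevation is 90° − |φ − δ| = 90° − |-57.6° − (3.6°)| = 90° − 61.2° = 28.8°.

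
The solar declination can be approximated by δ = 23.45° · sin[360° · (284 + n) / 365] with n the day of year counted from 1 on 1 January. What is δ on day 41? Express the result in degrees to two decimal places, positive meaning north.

-14.90°

360 × (284 + 41) / 365 = 320.548°; sin(320.548°) = -0.6354.
δ = 23.45 × -0.6354 = -14.900° ≈ -14.90°.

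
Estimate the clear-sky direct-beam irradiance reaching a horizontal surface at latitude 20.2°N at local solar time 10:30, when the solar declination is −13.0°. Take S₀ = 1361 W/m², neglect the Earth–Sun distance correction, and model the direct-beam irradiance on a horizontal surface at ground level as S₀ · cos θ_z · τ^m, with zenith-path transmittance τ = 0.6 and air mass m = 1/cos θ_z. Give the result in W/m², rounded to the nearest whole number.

Hour angle H = 15° × (10.5 − 12) = -22.50°.
cos θ_z = sin(20.2°) sin(-13.0°) + cos(20.2°) cos(-13.0°) cos(-22.50°) = -0.0777 + 0.8448 = 0.7671.
Air mass m = 1/cos θ_z = 1/0.7671 = 1.304; τ^m = 0.6^1.304 = 0.5137.
Surface direct beam = 1361 × 0.7671 × 0.5137 = 536.31 W/m².

536 W/m²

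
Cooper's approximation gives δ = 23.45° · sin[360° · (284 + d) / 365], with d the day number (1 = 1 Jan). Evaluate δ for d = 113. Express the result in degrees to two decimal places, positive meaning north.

360 × (284 + 113) / 365 = 391.562°; sin(391.562°) = 0.5234.
δ = 23.45 × 0.5234 = 12.274° ≈ +12.27°.

+12.27°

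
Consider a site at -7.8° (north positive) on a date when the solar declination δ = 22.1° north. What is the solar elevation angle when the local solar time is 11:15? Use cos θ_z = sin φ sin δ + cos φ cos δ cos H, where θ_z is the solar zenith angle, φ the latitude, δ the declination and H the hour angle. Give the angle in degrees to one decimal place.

Hour angle H = 15° × (11.25 − 12) = -11.25°.
cos θ_z = sin φ sin δ + cos φ cos δ cos H = (-0.1357)(0.3762) + (0.9907)(0.9265)(0.9808) = 0.8492.
θ_z = arccos(0.8492) = 31.88°, so the elevation is 90° − 31.88° = 58.12°.

58.1°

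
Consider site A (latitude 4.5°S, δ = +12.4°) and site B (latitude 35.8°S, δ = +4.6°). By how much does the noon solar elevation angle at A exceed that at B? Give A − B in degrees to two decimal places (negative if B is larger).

+23.50°

A: 90° − |-4.5 − (12.4)| = 73.10°.
B: 90° − |-35.8 − (4.6)| = 49.60°.
A − B = 73.10 − 49.60 = 23.50°.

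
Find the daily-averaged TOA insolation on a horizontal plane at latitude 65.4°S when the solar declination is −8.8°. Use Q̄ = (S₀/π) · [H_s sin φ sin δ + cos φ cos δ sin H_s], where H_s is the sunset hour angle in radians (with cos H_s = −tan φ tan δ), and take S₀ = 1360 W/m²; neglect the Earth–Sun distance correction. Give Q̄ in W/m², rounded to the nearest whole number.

cos H_s = −tan(-65.4°) · tan(-8.8°) = -0.3381, so H_s = arccos(-0.3381) = 109.76°. In radians, H_s = 1.9157.
H_s sin φ sin δ = 1.9157 × -0.9092 × -0.1530 = 0.2665.
cos φ cos δ sin H_s = 0.4163 × 0.9882 × 0.9411 = 0.3872.
Q̄ = (1360/π) × (0.2665 + 0.3872) = 432.90 × 0.6537 = 282.99 W/m².

283 W/m²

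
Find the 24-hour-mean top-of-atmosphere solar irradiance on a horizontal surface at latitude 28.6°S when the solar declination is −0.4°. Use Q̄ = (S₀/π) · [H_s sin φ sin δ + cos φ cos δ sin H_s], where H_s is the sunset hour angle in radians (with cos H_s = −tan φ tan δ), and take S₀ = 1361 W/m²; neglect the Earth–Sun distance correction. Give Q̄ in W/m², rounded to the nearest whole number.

cos H_s = −tan(-28.6°) · tan(-0.4°) = -0.0038, so H_s = arccos(-0.0038) = 90.22°. In radians, H_s = 1.5746.
H_s sin φ sin δ = 1.5746 × -0.4787 × -0.0070 = 0.0053.
cos φ cos δ sin H_s = 0.8780 × 1.0000 × 1.0000 = 0.8780.
Q̄ = (1361/π) × (0.0053 + 0.8780) = 433.22 × 0.8833 = 382.66 W/m².

383 W/m²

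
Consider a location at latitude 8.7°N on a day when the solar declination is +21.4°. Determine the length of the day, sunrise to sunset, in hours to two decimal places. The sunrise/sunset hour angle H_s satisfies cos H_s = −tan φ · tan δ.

The sunset hour angle satisfies cos H_s = −tan φ tan δ = -0.0600, giving H_s = 93.44°.
Day length = 2 H_s / 15° h⁻¹ = 186.88° / 15 = 12.459 h.

12.46 hours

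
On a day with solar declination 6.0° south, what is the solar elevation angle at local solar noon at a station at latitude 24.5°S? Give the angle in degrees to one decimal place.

71.5°

At local solar noon the hour angle is zero, so the elevation is 90° − |φ − δ| = 90° − |-24.5° − (-6.0°)| = 90° − 18.5° = 71.5°.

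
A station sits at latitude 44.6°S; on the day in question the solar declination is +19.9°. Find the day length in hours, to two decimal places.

9.21 hours

cos H_s = −tan(-44.6°) · tan(19.9°) = 0.3570, so H_s = arccos(0.3570) = 69.08°.
Day length = 2 H_s / 15° h⁻¹ = 138.16° / 15 = 9.211 h.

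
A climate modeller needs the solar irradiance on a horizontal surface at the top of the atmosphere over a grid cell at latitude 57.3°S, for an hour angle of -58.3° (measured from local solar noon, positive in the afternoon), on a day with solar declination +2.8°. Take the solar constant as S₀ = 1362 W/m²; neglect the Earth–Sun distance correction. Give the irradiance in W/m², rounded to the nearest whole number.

330 W/m²

With φ = -57.3°, δ = 2.8°, H = -58.30°: sin φ sin δ = -0.0411, cos φ cos δ cos H = 0.2835, so cos θ_z = 0.2424.
Top-of-atmosphere irradiance = S₀ cos θ_z = 1362 × 0.2424 = 330.15 W/m².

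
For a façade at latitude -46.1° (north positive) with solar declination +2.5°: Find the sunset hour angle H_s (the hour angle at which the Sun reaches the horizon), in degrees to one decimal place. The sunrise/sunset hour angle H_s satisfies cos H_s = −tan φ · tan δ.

−tan φ tan δ = −(-1.0392)(0.0437) = 0.0454; H_s = arccos(0.0454) = 87.40°.

87.4°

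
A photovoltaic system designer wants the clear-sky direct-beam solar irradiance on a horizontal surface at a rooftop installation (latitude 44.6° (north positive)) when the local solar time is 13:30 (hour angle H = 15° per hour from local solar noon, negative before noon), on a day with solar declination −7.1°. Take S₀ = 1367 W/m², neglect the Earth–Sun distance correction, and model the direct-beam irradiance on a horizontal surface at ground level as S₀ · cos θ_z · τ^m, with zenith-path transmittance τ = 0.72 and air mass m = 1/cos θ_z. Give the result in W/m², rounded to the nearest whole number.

Hour angle H = 15° × (13.5 − 12) = 22.50°.
cos θ_z = sin φ sin δ + cos φ cos δ cos H = (0.7022)(-0.1236) + (0.7120)(0.9923)(0.9239) = 0.5660.
Air mass m = 1/cos θ_z = 1/0.5660 = 1.767; τ^m = 0.72^1.767 = 0.5596.
Surface direct beam = 1367 × 0.5660 × 0.5596 = 432.97 W/m².

433 W/m²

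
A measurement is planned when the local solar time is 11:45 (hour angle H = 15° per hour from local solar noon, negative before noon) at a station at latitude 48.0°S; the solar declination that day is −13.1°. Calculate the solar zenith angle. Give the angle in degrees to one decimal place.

Hour angle H = 15° × (11.75 − 12) = -3.75°.
cos θ_z = sin φ sin δ + cos φ cos δ cos H = (-0.7431)(-0.2267) + (0.6691)(0.9740)(0.9979) = 0.8188.
θ_z = arccos(0.8188) = 35.04°.

35.0°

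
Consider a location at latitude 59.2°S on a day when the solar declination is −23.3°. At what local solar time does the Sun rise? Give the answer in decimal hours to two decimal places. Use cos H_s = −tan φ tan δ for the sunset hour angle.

2.92 h

−tan φ tan δ = −(-1.6775)(-0.4307) = -0.7225; H_s = arccos(-0.7225) = 136.26°.
Sunrise is at 12 − H_s/15 = 12 − 9.084 = 2.916 h local solar time.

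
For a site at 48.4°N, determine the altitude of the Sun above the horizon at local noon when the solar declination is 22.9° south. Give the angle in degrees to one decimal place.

18.7°

At local solar noon the hour angle is zero, so the elevation is 90° − |φ − δ| = 90° − |48.4° − (-22.9°)| = 90° − 71.3° = 18.7°.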